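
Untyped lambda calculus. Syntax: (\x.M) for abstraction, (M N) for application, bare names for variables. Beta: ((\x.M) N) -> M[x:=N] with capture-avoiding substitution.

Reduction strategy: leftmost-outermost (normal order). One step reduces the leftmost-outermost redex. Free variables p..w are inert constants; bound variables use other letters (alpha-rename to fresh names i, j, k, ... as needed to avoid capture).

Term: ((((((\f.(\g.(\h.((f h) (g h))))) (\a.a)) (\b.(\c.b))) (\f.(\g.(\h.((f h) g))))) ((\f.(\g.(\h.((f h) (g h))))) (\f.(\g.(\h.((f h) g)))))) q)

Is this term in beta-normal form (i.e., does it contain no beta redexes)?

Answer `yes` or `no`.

Answer: no

Derivation:
Term: ((((((\f.(\g.(\h.((f h) (g h))))) (\a.a)) (\b.(\c.b))) (\f.(\g.(\h.((f h) g))))) ((\f.(\g.(\h.((f h) (g h))))) (\f.(\g.(\h.((f h) g)))))) q)
Found 2 beta redex(es).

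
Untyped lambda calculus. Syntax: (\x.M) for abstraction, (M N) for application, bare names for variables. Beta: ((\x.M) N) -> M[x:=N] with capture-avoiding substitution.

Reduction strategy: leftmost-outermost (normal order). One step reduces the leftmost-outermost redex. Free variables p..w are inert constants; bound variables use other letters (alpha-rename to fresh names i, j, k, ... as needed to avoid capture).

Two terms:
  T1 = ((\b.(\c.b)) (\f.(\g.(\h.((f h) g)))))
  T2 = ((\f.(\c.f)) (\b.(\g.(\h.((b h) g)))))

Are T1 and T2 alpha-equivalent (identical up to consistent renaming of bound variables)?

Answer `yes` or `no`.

Answer: yes

Derivation:
Term 1: ((\b.(\c.b)) (\f.(\g.(\h.((f h) g)))))
Term 2: ((\f.(\c.f)) (\b.(\g.(\h.((b h) g)))))
Alpha-equivalence: compare structure up to binder renaming.
Result: True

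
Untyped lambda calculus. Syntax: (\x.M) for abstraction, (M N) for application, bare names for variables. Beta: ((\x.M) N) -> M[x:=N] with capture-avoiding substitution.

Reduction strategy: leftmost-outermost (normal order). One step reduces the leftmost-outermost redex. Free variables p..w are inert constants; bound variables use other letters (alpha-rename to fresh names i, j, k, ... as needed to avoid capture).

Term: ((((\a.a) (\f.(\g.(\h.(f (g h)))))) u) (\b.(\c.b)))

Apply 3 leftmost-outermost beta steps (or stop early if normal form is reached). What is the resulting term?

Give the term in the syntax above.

Answer: (\h.(u ((\b.(\c.b)) h)))

Derivation:
Step 0: ((((\a.a) (\f.(\g.(\h.(f (g h)))))) u) (\b.(\c.b)))
Step 1: (((\f.(\g.(\h.(f (g h))))) u) (\b.(\c.b)))
Step 2: ((\g.(\h.(u (g h)))) (\b.(\c.b)))
Step 3: (\h.(u ((\b.(\c.b)) h)))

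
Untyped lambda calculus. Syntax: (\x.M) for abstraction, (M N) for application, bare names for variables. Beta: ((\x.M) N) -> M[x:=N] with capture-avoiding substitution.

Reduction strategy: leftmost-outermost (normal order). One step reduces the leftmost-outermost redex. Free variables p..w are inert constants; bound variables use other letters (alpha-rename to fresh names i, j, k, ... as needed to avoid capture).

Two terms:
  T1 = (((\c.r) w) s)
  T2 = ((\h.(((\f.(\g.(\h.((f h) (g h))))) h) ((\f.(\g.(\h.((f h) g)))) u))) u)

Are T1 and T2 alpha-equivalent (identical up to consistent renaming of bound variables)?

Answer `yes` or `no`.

Term 1: (((\c.r) w) s)
Term 2: ((\h.(((\f.(\g.(\h.((f h) (g h))))) h) ((\f.(\g.(\h.((f h) g)))) u))) u)
Alpha-equivalence: compare structure up to binder renaming.
Result: False

Answer: no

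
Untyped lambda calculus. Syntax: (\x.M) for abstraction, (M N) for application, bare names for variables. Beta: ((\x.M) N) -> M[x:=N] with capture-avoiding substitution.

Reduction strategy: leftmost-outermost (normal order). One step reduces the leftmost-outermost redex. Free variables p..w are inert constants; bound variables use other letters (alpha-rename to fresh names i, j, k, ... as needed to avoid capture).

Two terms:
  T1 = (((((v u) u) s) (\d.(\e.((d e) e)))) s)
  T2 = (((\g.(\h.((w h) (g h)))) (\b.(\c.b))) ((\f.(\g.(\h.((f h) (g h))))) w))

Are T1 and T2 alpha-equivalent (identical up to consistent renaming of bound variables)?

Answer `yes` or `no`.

Answer: no

Derivation:
Term 1: (((((v u) u) s) (\d.(\e.((d e) e)))) s)
Term 2: (((\g.(\h.((w h) (g h)))) (\b.(\c.b))) ((\f.(\g.(\h.((f h) (g h))))) w))
Alpha-equivalence: compare structure up to binder renaming.
Result: False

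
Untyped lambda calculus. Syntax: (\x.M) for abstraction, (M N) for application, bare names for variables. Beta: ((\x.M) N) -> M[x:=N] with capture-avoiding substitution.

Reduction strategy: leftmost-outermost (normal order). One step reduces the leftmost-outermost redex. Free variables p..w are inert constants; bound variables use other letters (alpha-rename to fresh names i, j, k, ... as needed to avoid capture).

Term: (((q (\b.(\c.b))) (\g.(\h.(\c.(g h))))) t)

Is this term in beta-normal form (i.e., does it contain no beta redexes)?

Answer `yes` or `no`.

Term: (((q (\b.(\c.b))) (\g.(\h.(\c.(g h))))) t)
No beta redexes found.

Answer: yes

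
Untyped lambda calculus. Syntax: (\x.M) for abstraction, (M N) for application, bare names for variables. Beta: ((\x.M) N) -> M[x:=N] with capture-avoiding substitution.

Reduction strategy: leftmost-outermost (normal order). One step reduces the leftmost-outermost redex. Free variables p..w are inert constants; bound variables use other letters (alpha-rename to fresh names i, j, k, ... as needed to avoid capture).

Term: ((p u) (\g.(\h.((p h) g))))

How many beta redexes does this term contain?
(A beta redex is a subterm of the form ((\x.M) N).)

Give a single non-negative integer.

Term: ((p u) (\g.(\h.((p h) g))))
  (no redexes)
Total redexes: 0

Answer: 0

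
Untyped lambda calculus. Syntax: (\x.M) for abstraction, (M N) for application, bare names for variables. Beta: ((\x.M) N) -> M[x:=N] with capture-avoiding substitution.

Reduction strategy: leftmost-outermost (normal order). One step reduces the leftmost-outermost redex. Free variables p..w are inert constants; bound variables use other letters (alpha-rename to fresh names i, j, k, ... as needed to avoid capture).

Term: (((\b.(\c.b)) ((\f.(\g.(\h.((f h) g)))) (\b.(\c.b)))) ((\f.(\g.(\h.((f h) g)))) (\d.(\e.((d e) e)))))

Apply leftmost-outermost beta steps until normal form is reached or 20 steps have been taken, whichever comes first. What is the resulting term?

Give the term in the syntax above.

Answer: (\g.(\h.h))

Derivation:
Step 0: (((\b.(\c.b)) ((\f.(\g.(\h.((f h) g)))) (\b.(\c.b)))) ((\f.(\g.(\h.((f h) g)))) (\d.(\e.((d e) e)))))
Step 1: ((\c.((\f.(\g.(\h.((f h) g)))) (\b.(\c.b)))) ((\f.(\g.(\h.((f h) g)))) (\d.(\e.((d e) e)))))
Step 2: ((\f.(\g.(\h.((f h) g)))) (\b.(\c.b)))
Step 3: (\g.(\h.(((\b.(\c.b)) h) g)))
Step 4: (\g.(\h.((\c.h) g)))
Step 5: (\g.(\h.h))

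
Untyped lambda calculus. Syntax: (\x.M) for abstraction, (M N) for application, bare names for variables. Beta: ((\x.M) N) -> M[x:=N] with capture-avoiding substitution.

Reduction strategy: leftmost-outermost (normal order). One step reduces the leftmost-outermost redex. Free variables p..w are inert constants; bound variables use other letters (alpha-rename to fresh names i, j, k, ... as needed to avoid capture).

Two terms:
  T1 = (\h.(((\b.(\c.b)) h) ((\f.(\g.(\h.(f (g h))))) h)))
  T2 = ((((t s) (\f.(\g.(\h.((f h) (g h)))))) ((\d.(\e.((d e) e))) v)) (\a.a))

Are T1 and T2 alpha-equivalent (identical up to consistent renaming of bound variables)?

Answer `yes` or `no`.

Term 1: (\h.(((\b.(\c.b)) h) ((\f.(\g.(\h.(f (g h))))) h)))
Term 2: ((((t s) (\f.(\g.(\h.((f h) (g h)))))) ((\d.(\e.((d e) e))) v)) (\a.a))
Alpha-equivalence: compare structure up to binder renaming.
Result: False

Answer: no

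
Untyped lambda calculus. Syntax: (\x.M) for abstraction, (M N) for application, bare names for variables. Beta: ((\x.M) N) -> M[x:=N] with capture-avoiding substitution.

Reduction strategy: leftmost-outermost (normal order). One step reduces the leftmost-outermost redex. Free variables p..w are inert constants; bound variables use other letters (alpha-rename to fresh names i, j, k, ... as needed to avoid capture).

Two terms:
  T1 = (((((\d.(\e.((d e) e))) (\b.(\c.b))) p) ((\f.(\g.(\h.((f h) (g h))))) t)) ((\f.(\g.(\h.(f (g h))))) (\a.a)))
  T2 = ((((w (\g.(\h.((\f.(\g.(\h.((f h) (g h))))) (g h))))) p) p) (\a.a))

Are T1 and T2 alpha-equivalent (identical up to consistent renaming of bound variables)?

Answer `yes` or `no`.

Term 1: (((((\d.(\e.((d e) e))) (\b.(\c.b))) p) ((\f.(\g.(\h.((f h) (g h))))) t)) ((\f.(\g.(\h.(f (g h))))) (\a.a)))
Term 2: ((((w (\g.(\h.((\f.(\g.(\h.((f h) (g h))))) (g h))))) p) p) (\a.a))
Alpha-equivalence: compare structure up to binder renaming.
Result: False

Answer: no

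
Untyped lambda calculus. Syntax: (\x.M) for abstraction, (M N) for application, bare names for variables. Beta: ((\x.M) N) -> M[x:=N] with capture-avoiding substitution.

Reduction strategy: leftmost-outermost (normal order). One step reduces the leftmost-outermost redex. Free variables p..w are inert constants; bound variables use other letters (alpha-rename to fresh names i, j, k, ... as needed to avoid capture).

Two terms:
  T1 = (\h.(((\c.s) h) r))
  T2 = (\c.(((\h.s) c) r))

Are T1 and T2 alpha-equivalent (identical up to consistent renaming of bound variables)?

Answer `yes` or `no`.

Term 1: (\h.(((\c.s) h) r))
Term 2: (\c.(((\h.s) c) r))
Alpha-equivalence: compare structure up to binder renaming.
Result: True

Answer: yes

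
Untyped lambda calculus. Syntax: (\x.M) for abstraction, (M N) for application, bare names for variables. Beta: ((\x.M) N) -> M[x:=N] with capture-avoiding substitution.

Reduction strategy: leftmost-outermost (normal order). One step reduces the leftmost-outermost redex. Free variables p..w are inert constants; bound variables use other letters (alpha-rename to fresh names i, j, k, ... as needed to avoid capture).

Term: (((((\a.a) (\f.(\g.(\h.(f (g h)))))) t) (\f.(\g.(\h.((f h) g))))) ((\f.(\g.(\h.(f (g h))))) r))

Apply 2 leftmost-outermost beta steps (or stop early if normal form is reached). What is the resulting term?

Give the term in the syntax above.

Answer: (((\g.(\h.(t (g h)))) (\f.(\g.(\h.((f h) g))))) ((\f.(\g.(\h.(f (g h))))) r))

Derivation:
Step 0: (((((\a.a) (\f.(\g.(\h.(f (g h)))))) t) (\f.(\g.(\h.((f h) g))))) ((\f.(\g.(\h.(f (g h))))) r))
Step 1: ((((\f.(\g.(\h.(f (g h))))) t) (\f.(\g.(\h.((f h) g))))) ((\f.(\g.(\h.(f (g h))))) r))
Step 2: (((\g.(\h.(t (g h)))) (\f.(\g.(\h.((f h) g))))) ((\f.(\g.(\h.(f (g h))))) r))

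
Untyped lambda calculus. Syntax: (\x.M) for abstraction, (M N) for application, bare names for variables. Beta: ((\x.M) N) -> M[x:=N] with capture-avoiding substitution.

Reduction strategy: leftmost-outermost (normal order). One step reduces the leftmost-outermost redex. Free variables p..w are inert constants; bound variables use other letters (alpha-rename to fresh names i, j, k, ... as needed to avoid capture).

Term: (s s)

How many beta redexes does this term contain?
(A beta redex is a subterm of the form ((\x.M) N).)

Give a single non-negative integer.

Term: (s s)
  (no redexes)
Total redexes: 0

Answer: 0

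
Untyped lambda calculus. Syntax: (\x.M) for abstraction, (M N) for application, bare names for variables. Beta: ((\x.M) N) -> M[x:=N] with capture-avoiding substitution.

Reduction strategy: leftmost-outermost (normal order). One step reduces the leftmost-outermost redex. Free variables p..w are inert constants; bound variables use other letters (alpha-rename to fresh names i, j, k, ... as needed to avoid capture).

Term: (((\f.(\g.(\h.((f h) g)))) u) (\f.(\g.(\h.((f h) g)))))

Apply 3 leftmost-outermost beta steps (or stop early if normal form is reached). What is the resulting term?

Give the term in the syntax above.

Step 0: (((\f.(\g.(\h.((f h) g)))) u) (\f.(\g.(\h.((f h) g)))))
Step 1: ((\g.(\h.((u h) g))) (\f.(\g.(\h.((f h) g)))))
Step 2: (\h.((u h) (\f.(\g.(\h.((f h) g))))))
Step 3: (normal form reached)

Answer: (\h.((u h) (\f.(\g.(\h.((f h) g))))))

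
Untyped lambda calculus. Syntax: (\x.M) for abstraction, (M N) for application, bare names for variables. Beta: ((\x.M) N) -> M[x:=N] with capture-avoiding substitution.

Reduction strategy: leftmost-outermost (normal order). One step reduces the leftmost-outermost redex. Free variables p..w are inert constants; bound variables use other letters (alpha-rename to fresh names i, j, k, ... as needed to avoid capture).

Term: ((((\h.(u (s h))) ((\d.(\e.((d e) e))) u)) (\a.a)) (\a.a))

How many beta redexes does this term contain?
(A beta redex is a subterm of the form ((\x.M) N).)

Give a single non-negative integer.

Answer: 2

Derivation:
Term: ((((\h.(u (s h))) ((\d.(\e.((d e) e))) u)) (\a.a)) (\a.a))
  Redex: ((\h.(u (s h))) ((\d.(\e.((d e) e))) u))
  Redex: ((\d.(\e.((d e) e))) u)
Total redexes: 2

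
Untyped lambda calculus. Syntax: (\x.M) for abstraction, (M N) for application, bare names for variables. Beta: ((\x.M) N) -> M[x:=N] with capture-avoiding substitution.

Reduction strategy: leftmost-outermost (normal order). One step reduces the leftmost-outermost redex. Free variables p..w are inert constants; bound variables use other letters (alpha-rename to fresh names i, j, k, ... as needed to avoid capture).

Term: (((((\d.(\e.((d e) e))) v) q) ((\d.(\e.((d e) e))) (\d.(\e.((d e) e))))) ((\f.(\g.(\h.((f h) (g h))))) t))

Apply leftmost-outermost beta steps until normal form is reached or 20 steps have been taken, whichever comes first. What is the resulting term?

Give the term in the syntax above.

Answer: ((((v q) q) (\e.((e e) e))) (\g.(\h.((t h) (g h)))))

Derivation:
Step 0: (((((\d.(\e.((d e) e))) v) q) ((\d.(\e.((d e) e))) (\d.(\e.((d e) e))))) ((\f.(\g.(\h.((f h) (g h))))) t))
Step 1: ((((\e.((v e) e)) q) ((\d.(\e.((d e) e))) (\d.(\e.((d e) e))))) ((\f.(\g.(\h.((f h) (g h))))) t))
Step 2: ((((v q) q) ((\d.(\e.((d e) e))) (\d.(\e.((d e) e))))) ((\f.(\g.(\h.((f h) (g h))))) t))
Step 3: ((((v q) q) (\e.(((\d.(\e.((d e) e))) e) e))) ((\f.(\g.(\h.((f h) (g h))))) t))
Step 4: ((((v q) q) (\e.((\i.((e i) i)) e))) ((\f.(\g.(\h.((f h) (g h))))) t))
Step 5: ((((v q) q) (\e.((e e) e))) ((\f.(\g.(\h.((f h) (g h))))) t))
Step 6: ((((v q) q) (\e.((e e) e))) (\g.(\h.((t h) (g h)))))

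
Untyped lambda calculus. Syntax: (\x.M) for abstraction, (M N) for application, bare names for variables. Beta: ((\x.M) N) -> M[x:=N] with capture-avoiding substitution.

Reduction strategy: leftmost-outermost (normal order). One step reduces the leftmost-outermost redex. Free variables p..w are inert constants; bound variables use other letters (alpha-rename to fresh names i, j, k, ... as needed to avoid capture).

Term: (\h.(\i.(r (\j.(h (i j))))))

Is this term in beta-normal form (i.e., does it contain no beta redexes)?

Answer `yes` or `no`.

Term: (\h.(\i.(r (\j.(h (i j))))))
No beta redexes found.

Answer: yes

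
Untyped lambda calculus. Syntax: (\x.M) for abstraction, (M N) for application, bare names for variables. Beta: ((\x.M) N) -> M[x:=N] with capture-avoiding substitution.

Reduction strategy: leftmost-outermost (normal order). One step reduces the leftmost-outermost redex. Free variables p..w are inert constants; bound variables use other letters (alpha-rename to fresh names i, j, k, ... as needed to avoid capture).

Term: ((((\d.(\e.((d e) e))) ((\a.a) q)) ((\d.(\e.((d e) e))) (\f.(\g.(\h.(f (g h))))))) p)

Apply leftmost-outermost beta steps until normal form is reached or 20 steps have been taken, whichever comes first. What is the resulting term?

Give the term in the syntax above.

Answer: (((q (\e.(\h.(e (e h))))) (\e.(\h.(e (e h))))) p)

Derivation:
Step 0: ((((\d.(\e.((d e) e))) ((\a.a) q)) ((\d.(\e.((d e) e))) (\f.(\g.(\h.(f (g h))))))) p)
Step 1: (((\e.((((\a.a) q) e) e)) ((\d.(\e.((d e) e))) (\f.(\g.(\h.(f (g h))))))) p)
Step 2: (((((\a.a) q) ((\d.(\e.((d e) e))) (\f.(\g.(\h.(f (g h))))))) ((\d.(\e.((d e) e))) (\f.(\g.(\h.(f (g h))))))) p)
Step 3: (((q ((\d.(\e.((d e) e))) (\f.(\g.(\h.(f (g h))))))) ((\d.(\e.((d e) e))) (\f.(\g.(\h.(f (g h))))))) p)
Step 4: (((q (\e.(((\f.(\g.(\h.(f (g h))))) e) e))) ((\d.(\e.((d e) e))) (\f.(\g.(\h.(f (g h))))))) p)
Step 5: (((q (\e.((\g.(\h.(e (g h)))) e))) ((\d.(\e.((d e) e))) (\f.(\g.(\h.(f (g h))))))) p)
Step 6: (((q (\e.(\h.(e (e h))))) ((\d.(\e.((d e) e))) (\f.(\g.(\h.(f (g h))))))) p)
Step 7: (((q (\e.(\h.(e (e h))))) (\e.(((\f.(\g.(\h.(f (g h))))) e) e))) p)
Step 8: (((q (\e.(\h.(e (e h))))) (\e.((\g.(\h.(e (g h)))) e))) p)
Step 9: (((q (\e.(\h.(e (e h))))) (\e.(\h.(e (e h))))) p)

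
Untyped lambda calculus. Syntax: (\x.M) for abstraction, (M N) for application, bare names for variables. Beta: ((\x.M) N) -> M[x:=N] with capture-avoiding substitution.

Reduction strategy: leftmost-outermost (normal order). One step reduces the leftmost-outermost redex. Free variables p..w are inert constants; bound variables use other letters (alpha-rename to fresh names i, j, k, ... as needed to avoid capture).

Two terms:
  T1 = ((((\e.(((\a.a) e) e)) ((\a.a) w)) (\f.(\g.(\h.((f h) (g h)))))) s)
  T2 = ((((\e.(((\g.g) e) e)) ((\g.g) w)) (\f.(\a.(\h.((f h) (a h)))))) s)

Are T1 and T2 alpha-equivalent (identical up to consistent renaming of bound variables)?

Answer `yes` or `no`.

Term 1: ((((\e.(((\a.a) e) e)) ((\a.a) w)) (\f.(\g.(\h.((f h) (g h)))))) s)
Term 2: ((((\e.(((\g.g) e) e)) ((\g.g) w)) (\f.(\a.(\h.((f h) (a h)))))) s)
Alpha-equivalence: compare structure up to binder renaming.
Result: True

Answer: yes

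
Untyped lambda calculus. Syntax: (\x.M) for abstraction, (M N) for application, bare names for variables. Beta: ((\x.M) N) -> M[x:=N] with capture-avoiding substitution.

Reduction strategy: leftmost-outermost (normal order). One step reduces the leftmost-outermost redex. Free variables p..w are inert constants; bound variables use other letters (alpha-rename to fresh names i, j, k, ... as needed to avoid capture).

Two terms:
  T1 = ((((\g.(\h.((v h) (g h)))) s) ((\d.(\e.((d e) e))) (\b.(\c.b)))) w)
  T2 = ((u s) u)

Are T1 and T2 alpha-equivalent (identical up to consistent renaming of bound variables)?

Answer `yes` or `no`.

Term 1: ((((\g.(\h.((v h) (g h)))) s) ((\d.(\e.((d e) e))) (\b.(\c.b)))) w)
Term 2: ((u s) u)
Alpha-equivalence: compare structure up to binder renaming.
Result: False

Answer: no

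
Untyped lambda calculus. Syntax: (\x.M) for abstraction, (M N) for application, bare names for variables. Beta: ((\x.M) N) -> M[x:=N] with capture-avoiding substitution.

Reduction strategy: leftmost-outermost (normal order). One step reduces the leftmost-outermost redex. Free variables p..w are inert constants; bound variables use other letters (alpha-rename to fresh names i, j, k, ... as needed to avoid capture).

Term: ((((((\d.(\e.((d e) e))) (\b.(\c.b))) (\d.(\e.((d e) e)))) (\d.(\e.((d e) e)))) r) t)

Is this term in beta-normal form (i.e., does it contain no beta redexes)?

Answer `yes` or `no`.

Term: ((((((\d.(\e.((d e) e))) (\b.(\c.b))) (\d.(\e.((d e) e)))) (\d.(\e.((d e) e)))) r) t)
Found 1 beta redex(es).

Answer: no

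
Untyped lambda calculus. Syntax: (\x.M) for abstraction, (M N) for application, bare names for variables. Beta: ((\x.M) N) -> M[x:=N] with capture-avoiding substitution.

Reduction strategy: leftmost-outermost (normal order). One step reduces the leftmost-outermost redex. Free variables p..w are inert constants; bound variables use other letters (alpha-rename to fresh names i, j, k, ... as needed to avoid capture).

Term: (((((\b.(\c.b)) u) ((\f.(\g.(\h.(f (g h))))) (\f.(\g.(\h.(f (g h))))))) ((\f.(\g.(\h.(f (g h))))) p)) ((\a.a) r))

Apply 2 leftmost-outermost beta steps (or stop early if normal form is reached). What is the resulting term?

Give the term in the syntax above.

Answer: ((u ((\f.(\g.(\h.(f (g h))))) p)) ((\a.a) r))

Derivation:
Step 0: (((((\b.(\c.b)) u) ((\f.(\g.(\h.(f (g h))))) (\f.(\g.(\h.(f (g h))))))) ((\f.(\g.(\h.(f (g h))))) p)) ((\a.a) r))
Step 1: ((((\c.u) ((\f.(\g.(\h.(f (g h))))) (\f.(\g.(\h.(f (g h))))))) ((\f.(\g.(\h.(f (g h))))) p)) ((\a.a) r))
Step 2: ((u ((\f.(\g.(\h.(f (g h))))) p)) ((\a.a) r))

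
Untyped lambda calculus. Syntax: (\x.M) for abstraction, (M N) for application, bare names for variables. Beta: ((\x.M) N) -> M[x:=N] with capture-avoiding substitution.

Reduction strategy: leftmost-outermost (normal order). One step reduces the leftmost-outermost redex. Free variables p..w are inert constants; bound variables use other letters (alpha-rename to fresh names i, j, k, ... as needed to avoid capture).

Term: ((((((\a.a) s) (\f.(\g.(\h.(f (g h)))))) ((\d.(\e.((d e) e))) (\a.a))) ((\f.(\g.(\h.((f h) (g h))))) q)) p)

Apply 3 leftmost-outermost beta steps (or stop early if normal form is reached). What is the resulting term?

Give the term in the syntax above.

Step 0: ((((((\a.a) s) (\f.(\g.(\h.(f (g h)))))) ((\d.(\e.((d e) e))) (\a.a))) ((\f.(\g.(\h.((f h) (g h))))) q)) p)
Step 1: ((((s (\f.(\g.(\h.(f (g h)))))) ((\d.(\e.((d e) e))) (\a.a))) ((\f.(\g.(\h.((f h) (g h))))) q)) p)
Step 2: ((((s (\f.(\g.(\h.(f (g h)))))) (\e.(((\a.a) e) e))) ((\f.(\g.(\h.((f h) (g h))))) q)) p)
Step 3: ((((s (\f.(\g.(\h.(f (g h)))))) (\e.(e e))) ((\f.(\g.(\h.((f h) (g h))))) q)) p)

Answer: ((((s (\f.(\g.(\h.(f (g h)))))) (\e.(e e))) ((\f.(\g.(\h.((f h) (g h))))) q)) p)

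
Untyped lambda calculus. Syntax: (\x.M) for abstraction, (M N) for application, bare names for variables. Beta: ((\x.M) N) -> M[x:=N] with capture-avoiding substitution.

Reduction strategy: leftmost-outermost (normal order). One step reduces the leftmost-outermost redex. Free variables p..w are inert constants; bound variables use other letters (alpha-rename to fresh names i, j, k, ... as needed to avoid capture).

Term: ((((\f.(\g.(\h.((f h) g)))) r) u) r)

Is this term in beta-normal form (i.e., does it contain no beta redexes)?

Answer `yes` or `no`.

Term: ((((\f.(\g.(\h.((f h) g)))) r) u) r)
Found 1 beta redex(es).

Answer: no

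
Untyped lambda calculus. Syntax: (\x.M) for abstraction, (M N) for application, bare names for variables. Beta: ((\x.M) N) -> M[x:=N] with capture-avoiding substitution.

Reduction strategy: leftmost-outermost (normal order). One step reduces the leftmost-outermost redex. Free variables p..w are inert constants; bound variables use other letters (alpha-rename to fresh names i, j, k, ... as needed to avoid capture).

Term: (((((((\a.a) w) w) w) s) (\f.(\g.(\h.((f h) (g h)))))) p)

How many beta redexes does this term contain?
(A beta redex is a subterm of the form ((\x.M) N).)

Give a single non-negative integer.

Answer: 1

Derivation:
Term: (((((((\a.a) w) w) w) s) (\f.(\g.(\h.((f h) (g h)))))) p)
  Redex: ((\a.a) w)
Total redexes: 1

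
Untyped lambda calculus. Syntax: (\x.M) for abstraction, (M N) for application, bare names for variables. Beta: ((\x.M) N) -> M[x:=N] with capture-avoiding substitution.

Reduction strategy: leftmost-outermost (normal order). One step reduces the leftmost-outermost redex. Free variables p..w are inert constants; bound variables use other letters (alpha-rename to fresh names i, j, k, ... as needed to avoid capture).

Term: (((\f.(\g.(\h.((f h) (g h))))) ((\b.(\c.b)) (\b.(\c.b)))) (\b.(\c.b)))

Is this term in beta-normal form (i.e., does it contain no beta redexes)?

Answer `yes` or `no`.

Answer: no

Derivation:
Term: (((\f.(\g.(\h.((f h) (g h))))) ((\b.(\c.b)) (\b.(\c.b)))) (\b.(\c.b)))
Found 2 beta redex(es).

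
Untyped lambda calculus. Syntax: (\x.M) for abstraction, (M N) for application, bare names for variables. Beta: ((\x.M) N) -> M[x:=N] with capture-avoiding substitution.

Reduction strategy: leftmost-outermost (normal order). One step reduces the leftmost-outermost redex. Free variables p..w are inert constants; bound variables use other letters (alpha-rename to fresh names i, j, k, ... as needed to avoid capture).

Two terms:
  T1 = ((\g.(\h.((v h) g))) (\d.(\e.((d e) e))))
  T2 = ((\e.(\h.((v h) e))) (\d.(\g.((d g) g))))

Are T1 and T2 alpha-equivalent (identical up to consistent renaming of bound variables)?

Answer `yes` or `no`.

Answer: yes

Derivation:
Term 1: ((\g.(\h.((v h) g))) (\d.(\e.((d e) e))))
Term 2: ((\e.(\h.((v h) e))) (\d.(\g.((d g) g))))
Alpha-equivalence: compare structure up to binder renaming.
Result: True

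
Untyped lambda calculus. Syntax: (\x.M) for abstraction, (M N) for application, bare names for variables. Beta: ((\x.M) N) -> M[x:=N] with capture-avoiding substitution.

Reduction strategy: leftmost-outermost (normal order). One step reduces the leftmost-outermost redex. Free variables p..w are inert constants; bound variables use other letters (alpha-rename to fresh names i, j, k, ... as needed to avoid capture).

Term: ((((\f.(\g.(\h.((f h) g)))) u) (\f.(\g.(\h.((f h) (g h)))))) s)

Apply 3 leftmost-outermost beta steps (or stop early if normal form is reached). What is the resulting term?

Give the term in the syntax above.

Step 0: ((((\f.(\g.(\h.((f h) g)))) u) (\f.(\g.(\h.((f h) (g h)))))) s)
Step 1: (((\g.(\h.((u h) g))) (\f.(\g.(\h.((f h) (g h)))))) s)
Step 2: ((\h.((u h) (\f.(\g.(\h.((f h) (g h))))))) s)
Step 3: ((u s) (\f.(\g.(\h.((f h) (g h))))))

Answer: ((u s) (\f.(\g.(\h.((f h) (g h))))))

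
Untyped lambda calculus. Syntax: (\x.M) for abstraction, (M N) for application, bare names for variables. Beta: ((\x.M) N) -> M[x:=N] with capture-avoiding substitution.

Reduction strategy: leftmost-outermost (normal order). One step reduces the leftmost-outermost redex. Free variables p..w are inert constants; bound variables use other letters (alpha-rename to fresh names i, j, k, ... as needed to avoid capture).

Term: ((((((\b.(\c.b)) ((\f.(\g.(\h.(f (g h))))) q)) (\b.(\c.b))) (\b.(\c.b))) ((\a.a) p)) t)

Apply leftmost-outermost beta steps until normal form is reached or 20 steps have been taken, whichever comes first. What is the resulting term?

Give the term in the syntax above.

Step 0: ((((((\b.(\c.b)) ((\f.(\g.(\h.(f (g h))))) q)) (\b.(\c.b))) (\b.(\c.b))) ((\a.a) p)) t)
Step 1: (((((\c.((\f.(\g.(\h.(f (g h))))) q)) (\b.(\c.b))) (\b.(\c.b))) ((\a.a) p)) t)
Step 2: (((((\f.(\g.(\h.(f (g h))))) q) (\b.(\c.b))) ((\a.a) p)) t)
Step 3: ((((\g.(\h.(q (g h)))) (\b.(\c.b))) ((\a.a) p)) t)
Step 4: (((\h.(q ((\b.(\c.b)) h))) ((\a.a) p)) t)
Step 5: ((q ((\b.(\c.b)) ((\a.a) p))) t)
Step 6: ((q (\c.((\a.a) p))) t)
Step 7: ((q (\c.p)) t)

Answer: ((q (\c.p)) t)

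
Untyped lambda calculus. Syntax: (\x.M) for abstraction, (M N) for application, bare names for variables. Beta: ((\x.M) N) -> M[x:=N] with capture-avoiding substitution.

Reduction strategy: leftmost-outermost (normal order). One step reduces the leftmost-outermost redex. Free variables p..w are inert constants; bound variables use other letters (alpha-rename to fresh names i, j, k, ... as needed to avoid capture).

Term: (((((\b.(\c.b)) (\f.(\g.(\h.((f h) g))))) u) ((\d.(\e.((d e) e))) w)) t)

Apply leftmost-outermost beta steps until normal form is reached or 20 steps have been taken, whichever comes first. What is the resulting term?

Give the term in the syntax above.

Answer: (\h.(((w h) h) t))

Derivation:
Step 0: (((((\b.(\c.b)) (\f.(\g.(\h.((f h) g))))) u) ((\d.(\e.((d e) e))) w)) t)
Step 1: ((((\c.(\f.(\g.(\h.((f h) g))))) u) ((\d.(\e.((d e) e))) w)) t)
Step 2: (((\f.(\g.(\h.((f h) g)))) ((\d.(\e.((d e) e))) w)) t)
Step 3: ((\g.(\h.((((\d.(\e.((d e) e))) w) h) g))) t)
Step 4: (\h.((((\d.(\e.((d e) e))) w) h) t))
Step 5: (\h.(((\e.((w e) e)) h) t))
Step 6: (\h.(((w h) h) t))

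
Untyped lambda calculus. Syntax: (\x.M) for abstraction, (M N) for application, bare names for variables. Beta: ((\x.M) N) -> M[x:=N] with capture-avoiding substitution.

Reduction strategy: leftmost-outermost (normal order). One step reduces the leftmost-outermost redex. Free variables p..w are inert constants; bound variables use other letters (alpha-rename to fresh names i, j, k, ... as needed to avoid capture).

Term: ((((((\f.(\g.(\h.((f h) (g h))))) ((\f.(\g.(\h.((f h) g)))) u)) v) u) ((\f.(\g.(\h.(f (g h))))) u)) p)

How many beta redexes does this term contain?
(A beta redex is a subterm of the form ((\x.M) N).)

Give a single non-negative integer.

Answer: 3

Derivation:
Term: ((((((\f.(\g.(\h.((f h) (g h))))) ((\f.(\g.(\h.((f h) g)))) u)) v) u) ((\f.(\g.(\h.(f (g h))))) u)) p)
  Redex: ((\f.(\g.(\h.((f h) (g h))))) ((\f.(\g.(\h.((f h) g)))) u))
  Redex: ((\f.(\g.(\h.((f h) g)))) u)
  Redex: ((\f.(\g.(\h.(f (g h))))) u)
Total redexes: 3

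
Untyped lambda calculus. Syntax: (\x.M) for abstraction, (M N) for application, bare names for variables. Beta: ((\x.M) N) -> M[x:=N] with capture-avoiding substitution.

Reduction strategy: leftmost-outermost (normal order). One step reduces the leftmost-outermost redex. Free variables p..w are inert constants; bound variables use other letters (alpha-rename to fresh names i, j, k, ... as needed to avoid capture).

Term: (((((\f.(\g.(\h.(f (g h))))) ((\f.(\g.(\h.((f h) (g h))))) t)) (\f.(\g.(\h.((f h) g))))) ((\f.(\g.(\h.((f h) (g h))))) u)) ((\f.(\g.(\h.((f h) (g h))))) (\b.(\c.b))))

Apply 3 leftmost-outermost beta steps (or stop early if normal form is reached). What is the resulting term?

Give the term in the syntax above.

Answer: ((((\f.(\g.(\h.((f h) (g h))))) t) ((\f.(\g.(\h.((f h) g)))) ((\f.(\g.(\h.((f h) (g h))))) u))) ((\f.(\g.(\h.((f h) (g h))))) (\b.(\c.b))))

Derivation:
Step 0: (((((\f.(\g.(\h.(f (g h))))) ((\f.(\g.(\h.((f h) (g h))))) t)) (\f.(\g.(\h.((f h) g))))) ((\f.(\g.(\h.((f h) (g h))))) u)) ((\f.(\g.(\h.((f h) (g h))))) (\b.(\c.b))))
Step 1: ((((\g.(\h.(((\f.(\g.(\h.((f h) (g h))))) t) (g h)))) (\f.(\g.(\h.((f h) g))))) ((\f.(\g.(\h.((f h) (g h))))) u)) ((\f.(\g.(\h.((f h) (g h))))) (\b.(\c.b))))
Step 2: (((\h.(((\f.(\g.(\h.((f h) (g h))))) t) ((\f.(\g.(\h.((f h) g)))) h))) ((\f.(\g.(\h.((f h) (g h))))) u)) ((\f.(\g.(\h.((f h) (g h))))) (\b.(\c.b))))
Step 3: ((((\f.(\g.(\h.((f h) (g h))))) t) ((\f.(\g.(\h.((f h) g)))) ((\f.(\g.(\h.((f h) (g h))))) u))) ((\f.(\g.(\h.((f h) (g h))))) (\b.(\c.b))))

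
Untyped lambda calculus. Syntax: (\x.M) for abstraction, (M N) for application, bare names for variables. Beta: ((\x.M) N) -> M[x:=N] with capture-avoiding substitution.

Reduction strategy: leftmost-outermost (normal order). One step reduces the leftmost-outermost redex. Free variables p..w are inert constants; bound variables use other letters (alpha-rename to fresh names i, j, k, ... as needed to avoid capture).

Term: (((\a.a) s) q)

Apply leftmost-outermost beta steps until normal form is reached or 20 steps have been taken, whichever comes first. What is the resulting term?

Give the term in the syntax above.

Step 0: (((\a.a) s) q)
Step 1: (s q)

Answer: (s q)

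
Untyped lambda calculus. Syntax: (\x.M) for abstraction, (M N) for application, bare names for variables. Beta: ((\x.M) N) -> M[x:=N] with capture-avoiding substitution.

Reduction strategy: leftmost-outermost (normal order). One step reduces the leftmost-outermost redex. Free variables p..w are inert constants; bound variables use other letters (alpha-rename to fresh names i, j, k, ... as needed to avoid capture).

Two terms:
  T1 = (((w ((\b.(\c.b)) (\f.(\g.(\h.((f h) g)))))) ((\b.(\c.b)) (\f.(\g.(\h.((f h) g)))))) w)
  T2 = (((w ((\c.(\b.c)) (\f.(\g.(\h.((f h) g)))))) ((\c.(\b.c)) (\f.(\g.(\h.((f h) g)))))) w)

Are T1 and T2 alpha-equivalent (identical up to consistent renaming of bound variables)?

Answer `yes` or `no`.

Answer: yes

Derivation:
Term 1: (((w ((\b.(\c.b)) (\f.(\g.(\h.((f h) g)))))) ((\b.(\c.b)) (\f.(\g.(\h.((f h) g)))))) w)
Term 2: (((w ((\c.(\b.c)) (\f.(\g.(\h.((f h) g)))))) ((\c.(\b.c)) (\f.(\g.(\h.((f h) g)))))) w)
Alpha-equivalence: compare structure up to binder renaming.
Result: True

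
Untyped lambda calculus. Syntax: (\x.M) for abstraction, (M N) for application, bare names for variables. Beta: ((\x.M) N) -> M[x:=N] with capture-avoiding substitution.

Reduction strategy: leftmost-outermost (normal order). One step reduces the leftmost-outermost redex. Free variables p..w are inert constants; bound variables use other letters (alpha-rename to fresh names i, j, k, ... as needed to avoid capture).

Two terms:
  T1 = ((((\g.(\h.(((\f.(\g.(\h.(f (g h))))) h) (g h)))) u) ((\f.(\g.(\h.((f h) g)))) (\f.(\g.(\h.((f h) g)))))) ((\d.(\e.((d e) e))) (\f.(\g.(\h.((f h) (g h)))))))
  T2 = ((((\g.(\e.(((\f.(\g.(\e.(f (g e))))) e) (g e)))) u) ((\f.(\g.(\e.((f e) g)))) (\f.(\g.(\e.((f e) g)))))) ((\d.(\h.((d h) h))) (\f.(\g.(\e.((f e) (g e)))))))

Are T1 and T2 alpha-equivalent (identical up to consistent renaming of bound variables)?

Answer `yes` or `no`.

Answer: yes

Derivation:
Term 1: ((((\g.(\h.(((\f.(\g.(\h.(f (g h))))) h) (g h)))) u) ((\f.(\g.(\h.((f h) g)))) (\f.(\g.(\h.((f h) g)))))) ((\d.(\e.((d e) e))) (\f.(\g.(\h.((f h) (g h)))))))
Term 2: ((((\g.(\e.(((\f.(\g.(\e.(f (g e))))) e) (g e)))) u) ((\f.(\g.(\e.((f e) g)))) (\f.(\g.(\e.((f e) g)))))) ((\d.(\h.((d h) h))) (\f.(\g.(\e.((f e) (g e)))))))
Alpha-equivalence: compare structure up to binder renaming.
Result: True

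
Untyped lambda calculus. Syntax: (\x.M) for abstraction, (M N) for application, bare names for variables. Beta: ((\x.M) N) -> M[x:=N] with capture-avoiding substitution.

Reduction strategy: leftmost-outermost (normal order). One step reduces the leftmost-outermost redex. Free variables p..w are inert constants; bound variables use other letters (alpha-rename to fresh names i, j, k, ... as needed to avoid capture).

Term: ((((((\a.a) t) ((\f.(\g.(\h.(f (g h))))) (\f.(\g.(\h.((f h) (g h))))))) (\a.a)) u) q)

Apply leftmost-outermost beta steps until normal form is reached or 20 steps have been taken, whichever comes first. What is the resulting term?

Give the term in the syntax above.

Answer: ((((t (\g.(\h.(\i.(\j.(((g h) j) (i j))))))) (\a.a)) u) q)

Derivation:
Step 0: ((((((\a.a) t) ((\f.(\g.(\h.(f (g h))))) (\f.(\g.(\h.((f h) (g h))))))) (\a.a)) u) q)
Step 1: ((((t ((\f.(\g.(\h.(f (g h))))) (\f.(\g.(\h.((f h) (g h))))))) (\a.a)) u) q)
Step 2: ((((t (\g.(\h.((\f.(\g.(\h.((f h) (g h))))) (g h))))) (\a.a)) u) q)
Step 3: ((((t (\g.(\h.(\i.(\j.(((g h) j) (i j))))))) (\a.a)) u) q)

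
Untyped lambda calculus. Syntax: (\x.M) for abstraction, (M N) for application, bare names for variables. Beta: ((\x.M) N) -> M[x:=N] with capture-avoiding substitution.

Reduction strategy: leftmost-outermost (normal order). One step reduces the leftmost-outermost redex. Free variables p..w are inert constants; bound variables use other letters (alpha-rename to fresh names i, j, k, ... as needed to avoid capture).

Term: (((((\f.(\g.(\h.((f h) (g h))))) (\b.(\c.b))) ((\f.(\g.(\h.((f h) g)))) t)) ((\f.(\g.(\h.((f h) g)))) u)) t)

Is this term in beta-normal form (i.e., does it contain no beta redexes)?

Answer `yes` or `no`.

Answer: no

Derivation:
Term: (((((\f.(\g.(\h.((f h) (g h))))) (\b.(\c.b))) ((\f.(\g.(\h.((f h) g)))) t)) ((\f.(\g.(\h.((f h) g)))) u)) t)
Found 3 beta redex(es).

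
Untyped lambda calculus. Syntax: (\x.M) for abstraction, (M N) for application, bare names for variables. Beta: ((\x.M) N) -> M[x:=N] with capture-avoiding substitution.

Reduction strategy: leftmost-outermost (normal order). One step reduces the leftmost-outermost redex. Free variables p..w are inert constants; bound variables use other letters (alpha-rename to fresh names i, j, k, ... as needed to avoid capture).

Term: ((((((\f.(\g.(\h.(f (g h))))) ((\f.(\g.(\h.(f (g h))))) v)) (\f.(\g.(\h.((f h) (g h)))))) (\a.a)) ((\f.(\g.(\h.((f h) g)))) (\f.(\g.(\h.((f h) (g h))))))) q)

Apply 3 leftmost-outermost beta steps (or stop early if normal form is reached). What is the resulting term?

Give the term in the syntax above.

Step 0: ((((((\f.(\g.(\h.(f (g h))))) ((\f.(\g.(\h.(f (g h))))) v)) (\f.(\g.(\h.((f h) (g h)))))) (\a.a)) ((\f.(\g.(\h.((f h) g)))) (\f.(\g.(\h.((f h) (g h))))))) q)
Step 1: (((((\g.(\h.(((\f.(\g.(\h.(f (g h))))) v) (g h)))) (\f.(\g.(\h.((f h) (g h)))))) (\a.a)) ((\f.(\g.(\h.((f h) g)))) (\f.(\g.(\h.((f h) (g h))))))) q)
Step 2: ((((\h.(((\f.(\g.(\h.(f (g h))))) v) ((\f.(\g.(\h.((f h) (g h))))) h))) (\a.a)) ((\f.(\g.(\h.((f h) g)))) (\f.(\g.(\h.((f h) (g h))))))) q)
Step 3: (((((\f.(\g.(\h.(f (g h))))) v) ((\f.(\g.(\h.((f h) (g h))))) (\a.a))) ((\f.(\g.(\h.((f h) g)))) (\f.(\g.(\h.((f h) (g h))))))) q)

Answer: (((((\f.(\g.(\h.(f (g h))))) v) ((\f.(\g.(\h.((f h) (g h))))) (\a.a))) ((\f.(\g.(\h.((f h) g)))) (\f.(\g.(\h.((f h) (g h))))))) q)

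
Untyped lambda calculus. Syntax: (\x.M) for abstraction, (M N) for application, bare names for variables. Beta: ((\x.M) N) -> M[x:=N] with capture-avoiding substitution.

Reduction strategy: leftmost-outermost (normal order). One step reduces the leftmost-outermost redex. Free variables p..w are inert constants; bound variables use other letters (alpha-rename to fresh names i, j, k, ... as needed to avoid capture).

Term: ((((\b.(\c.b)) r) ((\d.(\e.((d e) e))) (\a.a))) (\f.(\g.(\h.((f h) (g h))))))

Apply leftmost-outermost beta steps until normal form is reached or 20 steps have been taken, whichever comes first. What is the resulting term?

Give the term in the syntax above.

Answer: (r (\f.(\g.(\h.((f h) (g h))))))

Derivation:
Step 0: ((((\b.(\c.b)) r) ((\d.(\e.((d e) e))) (\a.a))) (\f.(\g.(\h.((f h) (g h))))))
Step 1: (((\c.r) ((\d.(\e.((d e) e))) (\a.a))) (\f.(\g.(\h.((f h) (g h))))))
Step 2: (r (\f.(\g.(\h.((f h) (g h))))))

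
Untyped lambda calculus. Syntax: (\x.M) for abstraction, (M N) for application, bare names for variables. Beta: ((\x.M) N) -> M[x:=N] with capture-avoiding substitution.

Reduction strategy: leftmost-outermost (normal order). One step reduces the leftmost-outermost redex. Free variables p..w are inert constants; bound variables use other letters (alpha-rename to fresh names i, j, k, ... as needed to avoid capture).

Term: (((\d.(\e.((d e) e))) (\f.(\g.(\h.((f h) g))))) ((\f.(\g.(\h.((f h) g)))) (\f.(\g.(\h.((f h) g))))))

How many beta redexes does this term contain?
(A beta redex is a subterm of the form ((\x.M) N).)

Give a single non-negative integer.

Term: (((\d.(\e.((d e) e))) (\f.(\g.(\h.((f h) g))))) ((\f.(\g.(\h.((f h) g)))) (\f.(\g.(\h.((f h) g))))))
  Redex: ((\d.(\e.((d e) e))) (\f.(\g.(\h.((f h) g)))))
  Redex: ((\f.(\g.(\h.((f h) g)))) (\f.(\g.(\h.((f h) g)))))
Total redexes: 2

Answer: 2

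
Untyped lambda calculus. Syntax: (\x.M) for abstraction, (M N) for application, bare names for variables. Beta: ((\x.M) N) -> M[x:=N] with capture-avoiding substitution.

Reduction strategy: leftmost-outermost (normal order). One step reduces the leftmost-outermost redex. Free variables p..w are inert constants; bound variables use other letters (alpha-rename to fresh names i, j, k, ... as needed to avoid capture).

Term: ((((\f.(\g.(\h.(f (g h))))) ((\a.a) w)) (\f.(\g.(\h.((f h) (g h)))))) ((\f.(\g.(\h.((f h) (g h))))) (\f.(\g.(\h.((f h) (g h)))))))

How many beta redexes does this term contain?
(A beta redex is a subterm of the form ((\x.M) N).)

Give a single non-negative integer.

Term: ((((\f.(\g.(\h.(f (g h))))) ((\a.a) w)) (\f.(\g.(\h.((f h) (g h)))))) ((\f.(\g.(\h.((f h) (g h))))) (\f.(\g.(\h.((f h) (g h)))))))
  Redex: ((\f.(\g.(\h.(f (g h))))) ((\a.a) w))
  Redex: ((\a.a) w)
  Redex: ((\f.(\g.(\h.((f h) (g h))))) (\f.(\g.(\h.((f h) (g h))))))
Total redexes: 3

Answer: 3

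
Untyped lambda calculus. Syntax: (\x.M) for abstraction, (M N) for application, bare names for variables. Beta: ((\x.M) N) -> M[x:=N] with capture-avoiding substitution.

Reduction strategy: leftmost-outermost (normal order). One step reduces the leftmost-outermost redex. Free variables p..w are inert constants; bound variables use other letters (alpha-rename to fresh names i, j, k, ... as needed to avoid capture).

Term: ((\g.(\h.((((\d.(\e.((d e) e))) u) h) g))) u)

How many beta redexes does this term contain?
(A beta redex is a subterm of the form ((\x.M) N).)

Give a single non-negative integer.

Answer: 2

Derivation:
Term: ((\g.(\h.((((\d.(\e.((d e) e))) u) h) g))) u)
  Redex: ((\g.(\h.((((\d.(\e.((d e) e))) u) h) g))) u)
  Redex: ((\d.(\e.((d e) e))) u)
Total redexes: 2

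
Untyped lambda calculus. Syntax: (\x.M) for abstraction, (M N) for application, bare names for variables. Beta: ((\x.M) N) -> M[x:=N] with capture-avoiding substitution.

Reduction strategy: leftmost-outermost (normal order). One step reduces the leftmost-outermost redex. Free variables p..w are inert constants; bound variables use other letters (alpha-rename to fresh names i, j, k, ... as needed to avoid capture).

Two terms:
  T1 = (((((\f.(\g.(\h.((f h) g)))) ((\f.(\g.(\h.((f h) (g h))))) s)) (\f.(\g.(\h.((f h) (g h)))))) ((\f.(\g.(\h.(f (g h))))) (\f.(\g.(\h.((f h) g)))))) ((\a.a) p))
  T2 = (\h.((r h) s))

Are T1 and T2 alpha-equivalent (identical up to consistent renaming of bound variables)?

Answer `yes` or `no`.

Answer: no

Derivation:
Term 1: (((((\f.(\g.(\h.((f h) g)))) ((\f.(\g.(\h.((f h) (g h))))) s)) (\f.(\g.(\h.((f h) (g h)))))) ((\f.(\g.(\h.(f (g h))))) (\f.(\g.(\h.((f h) g)))))) ((\a.a) p))
Term 2: (\h.((r h) s))
Alpha-equivalence: compare structure up to binder renaming.
Result: False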